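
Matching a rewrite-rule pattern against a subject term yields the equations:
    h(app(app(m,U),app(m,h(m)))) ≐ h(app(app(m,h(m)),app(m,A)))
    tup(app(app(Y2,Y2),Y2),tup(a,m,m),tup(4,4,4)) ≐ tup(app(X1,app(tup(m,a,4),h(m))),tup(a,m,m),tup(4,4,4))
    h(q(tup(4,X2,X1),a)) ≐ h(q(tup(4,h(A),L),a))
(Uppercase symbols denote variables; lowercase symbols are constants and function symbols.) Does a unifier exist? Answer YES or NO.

Decompose h/1: app(app(m,U),app(m,h(m))) ≐ app(app(m,h(m)),app(m,A)).
Decompose app/2: app(m,U) ≐ app(m,h(m)),  app(m,h(m)) ≐ app(m,A).
Decompose app/2: m ≐ m,  U ≐ h(m).
Delete trivial equation m ≐ m.
Bind U := h(m); no other remaining equation mentions U.
Decompose app/2: m ≐ m,  h(m) ≐ A.
Delete trivial equation m ≐ m.
Bind A := h(m); substituting into the one remaining equation that mentions A gives: h(q(tup(4,X2,X1),a)) ≐ h(q(tup(4,h(h(m)),L),a)).
Decompose tup/3: app(app(Y2,Y2),Y2) ≐ app(X1,app(tup(m,a,4),h(m))),  tup(a,m,m) ≐ tup(a,m,m),  tup(4,4,4) ≐ tup(4,4,4).
Decompose app/2: app(Y2,Y2) ≐ X1,  Y2 ≐ app(tup(m,a,4),h(m)).
Bind X1 := app(Y2,Y2); substituting into the one remaining equation that mentions X1 gives: h(q(tup(4,X2,app(Y2,Y2)),a)) ≐ h(q(tup(4,h(h(m)),L),a)).
Bind Y2 := app(tup(m,a,4),h(m)); substituting into the one remaining equation that mentions Y2 gives: h(q(tup(4,X2,app(app(tup(m,a,4),h(m)),app(tup(m,a,4),h(m)))),a)) ≐ h(q(tup(4,h(h(m)),L),a)). Substituting into the earlier binding gives X1 := app(app(tup(m,a,4),h(m)),app(tup(m,a,4),h(m))).
Delete trivial equation tup(a,m,m) ≐ tup(a,m,m).
Delete trivial equation tup(4,4,4) ≐ tup(4,4,4).
Decompose h/1: q(tup(4,X2,app(app(tup(m,a,4),h(m)),app(tup(m,a,4),h(m)))),a) ≐ q(tup(4,h(h(m)),L),a).
Decompose q/2: tup(4,X2,app(app(tup(m,a,4),h(m)),app(tup(m,a,4),h(m)))) ≐ tup(4,h(h(m)),L),  a ≐ a.
Decompose tup/3: 4 ≐ 4,  X2 ≐ h(h(m)),  app(app(tup(m,a,4),h(m)),app(tup(m,a,4),h(m))) ≐ L.
Delete trivial equation 4 ≐ 4.
Bind X2 := h(h(m)); no other remaining equation mentions X2.
Bind L := app(app(tup(m,a,4),h(m)),app(tup(m,a,4),h(m))); no other remaining equation mentions L.
Delete trivial equation a ≐ a.
No equations remain and no clash or occurs-check failure arose, so a unifier exists.

YES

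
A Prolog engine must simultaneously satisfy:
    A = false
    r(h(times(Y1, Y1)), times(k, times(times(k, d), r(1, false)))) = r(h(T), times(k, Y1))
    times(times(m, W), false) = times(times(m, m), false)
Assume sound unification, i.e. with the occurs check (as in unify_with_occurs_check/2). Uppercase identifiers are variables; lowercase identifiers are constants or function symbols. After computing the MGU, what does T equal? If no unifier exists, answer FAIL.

times(times(times(k, d), r(1, false)), times(times(k, d), r(1, false)))

Bind A := false; no other remaining equation mentions A.
Decompose r/2: h(times(Y1, Y1)) = h(T),  times(k, times(times(k, d), r(1, false))) = times(k, Y1).
Decompose h/1: times(Y1, Y1) = T.
Bind T := times(Y1, Y1); no other remaining equation mentions T.
Decompose times/2: k = k,  times(times(k, d), r(1, false)) = Y1.
Delete trivial equation k = k.
Bind Y1 := times(times(k, d), r(1, false)); no other remaining equation mentions Y1. Substituting into the earlier binding gives T := times(times(times(k, d), r(1, false)), times(times(k, d), r(1, false))).
Decompose times/2: times(m, W) = times(m, m),  false = false.
Decompose times/2: m = m,  W = m.
Delete trivial equation m = m.
Bind W := m; no other remaining equation mentions W.
Delete trivial equation false = false.
MGU = { A = false, T = times(times(times(k, d), r(1, false)), times(times(k, d), r(1, false))), Y1 = times(times(k, d), r(1, false)), W = m }, so T = times(times(times(k, d), r(1, false)), times(times(k, d), r(1, false))).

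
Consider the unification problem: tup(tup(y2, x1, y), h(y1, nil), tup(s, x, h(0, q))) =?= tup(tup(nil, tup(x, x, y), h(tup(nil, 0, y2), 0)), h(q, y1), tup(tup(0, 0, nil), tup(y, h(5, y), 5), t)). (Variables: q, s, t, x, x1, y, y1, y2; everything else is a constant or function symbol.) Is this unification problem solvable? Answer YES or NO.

Decompose tup/3: tup(y2, x1, y) =?= tup(nil, tup(x, x, y), h(tup(nil, 0, y2), 0)),  h(y1, nil) =?= h(q, y1),  tup(s, x, h(0, q)) =?= tup(tup(0, 0, nil), tup(y, h(5, y), 5), t).
Decompose tup/3: y2 =?= nil,  x1 =?= tup(x, x, y),  y =?= h(tup(nil, 0, y2), 0).
Bind y2 := nil; substituting into the one remaining equation that mentions y2 gives: y =?= h(tup(nil, 0, nil), 0).
Bind x1 := tup(x, x, y); no other remaining equation mentions x1.
Bind y := h(tup(nil, 0, nil), 0); substituting into the one remaining equation that mentions y gives: tup(s, x, h(0, q)) =?= tup(tup(0, 0, nil), tup(h(tup(nil, 0, nil), 0), h(5, h(tup(nil, 0, nil), 0)), 5), t). Substituting into the earlier binding gives x1 := tup(x, x, h(tup(nil, 0, nil), 0)).
Decompose h/2: y1 =?= q,  nil =?= y1.
Bind y1 := q; substituting into the one remaining equation that mentions y1 gives: nil =?= q.
Bind q := nil; substituting into the remaining equation gives: tup(s, x, h(0, nil)) =?= tup(tup(0, 0, nil), tup(h(tup(nil, 0, nil), 0), h(5, h(tup(nil, 0, nil), 0)), 5), t). Substituting into the earlier binding gives y1 := nil.
Decompose tup/3: s =?= tup(0, 0, nil),  x =?= tup(h(tup(nil, 0, nil), 0), h(5, h(tup(nil, 0, nil), 0)), 5),  h(0, nil) =?= t.
Bind s := tup(0, 0, nil); no other remaining equation mentions s.
Bind x := tup(h(tup(nil, 0, nil), 0), h(5, h(tup(nil, 0, nil), 0)), 5); no other remaining equation mentions x. Substituting into the earlier binding gives x1 := tup(tup(h(tup(nil, 0, nil), 0), h(5, h(tup(nil, 0, nil), 0)), 5), tup(h(tup(nil, 0, nil), 0), h(5, h(tup(nil, 0, nil), 0)), 5), h(tup(nil, 0, nil), 0)).
Bind t := h(0, nil).
No equations remain and no clash or occurs-check failure arose, so a unifier exists.

YES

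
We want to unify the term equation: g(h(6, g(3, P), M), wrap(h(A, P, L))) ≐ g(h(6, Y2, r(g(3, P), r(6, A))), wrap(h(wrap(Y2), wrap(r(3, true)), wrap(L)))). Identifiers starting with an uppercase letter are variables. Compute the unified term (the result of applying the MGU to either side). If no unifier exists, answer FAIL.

Decompose g/2: h(6, g(3, P), M) ≐ h(6, Y2, r(g(3, P), r(6, A))),  wrap(h(A, P, L)) ≐ wrap(h(wrap(Y2), wrap(r(3, true)), wrap(L))).
Decompose h/3: 6 ≐ 6,  g(3, P) ≐ Y2,  M ≐ r(g(3, P), r(6, A)).
Delete trivial equation 6 ≐ 6.
Bind Y2 := g(3, P); substituting into the one remaining equation that mentions Y2 gives: wrap(h(A, P, L)) ≐ wrap(h(wrap(g(3, P)), wrap(r(3, true)), wrap(L))).
Bind M := r(g(3, P), r(6, A)); no other remaining equation mentions M.
Decompose wrap/1: h(A, P, L) ≐ h(wrap(g(3, P)), wrap(r(3, true)), wrap(L)).
Decompose h/3: A ≐ wrap(g(3, P)),  P ≐ wrap(r(3, true)),  L ≐ wrap(L).
Bind A := wrap(g(3, P)); no other remaining equation mentions A. Substituting into the earlier binding gives M := r(g(3, P), r(6, wrap(g(3, P)))).
Bind P := wrap(r(3, true)); no other remaining equation mentions P. Substituting into the earlier bindings gives Y2 := g(3, wrap(r(3, true))), M := r(g(3, wrap(r(3, true))), r(6, wrap(g(3, wrap(r(3, true)))))), A := wrap(g(3, wrap(r(3, true)))).
Occurs check fails: L occurs in wrap(L); the equation L ≐ wrap(L) has no finite solution.

FAIL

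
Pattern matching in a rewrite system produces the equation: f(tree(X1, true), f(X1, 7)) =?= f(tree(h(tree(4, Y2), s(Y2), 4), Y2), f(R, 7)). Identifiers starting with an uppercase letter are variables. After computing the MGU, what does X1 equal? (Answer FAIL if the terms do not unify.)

Decompose f/2: tree(X1, true) =?= tree(h(tree(4, Y2), s(Y2), 4), Y2),  f(X1, 7) =?= f(R, 7).
Decompose tree/2: X1 =?= h(tree(4, Y2), s(Y2), 4),  true =?= Y2.
Bind X1 := h(tree(4, Y2), s(Y2), 4); substituting into the one remaining equation that mentions X1 gives: f(h(tree(4, Y2), s(Y2), 4), 7) =?= f(R, 7).
Bind Y2 := true; substituting into the remaining equation gives: f(h(tree(4, true), s(true), 4), 7) =?= f(R, 7). Substituting into the earlier binding gives X1 := h(tree(4, true), s(true), 4).
Decompose f/2: h(tree(4, true), s(true), 4) =?= R,  7 =?= 7.
Bind R := h(tree(4, true), s(true), 4); no other remaining equation mentions R.
Delete trivial equation 7 =?= 7.
MGU = { X1 ↦ h(tree(4, true), s(true), 4), Y2 ↦ true, R ↦ h(tree(4, true), s(true), 4) }, so X1 ↦ h(tree(4, true), s(true), 4).

h(tree(4, true), s(true), 4)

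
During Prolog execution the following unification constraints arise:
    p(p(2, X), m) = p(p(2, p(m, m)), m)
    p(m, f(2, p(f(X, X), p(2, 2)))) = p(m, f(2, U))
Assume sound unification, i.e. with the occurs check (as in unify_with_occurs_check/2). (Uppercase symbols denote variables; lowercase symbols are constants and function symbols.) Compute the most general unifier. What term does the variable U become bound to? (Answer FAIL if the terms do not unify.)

p(f(p(m, m), p(m, m)), p(2, 2))

Decompose p/2: p(2, X) = p(2, p(m, m)),  m = m.
Decompose p/2: 2 = 2,  X = p(m, m).
Delete trivial equation 2 = 2.
Bind X := p(m, m); substituting into the one remaining equation that mentions X gives: p(m, f(2, p(f(p(m, m), p(m, m)), p(2, 2)))) = p(m, f(2, U)).
Delete trivial equation m = m.
Decompose p/2: m = m,  f(2, p(f(p(m, m), p(m, m)), p(2, 2))) = f(2, U).
Delete trivial equation m = m.
Decompose f/2: 2 = 2,  p(f(p(m, m), p(m, m)), p(2, 2)) = U.
Delete trivial equation 2 = 2.
Bind U := p(f(p(m, m), p(m, m)), p(2, 2)).
MGU = { X -> p(m, m), U -> p(f(p(m, m), p(m, m)), p(2, 2)) }, so U -> p(f(p(m, m), p(m, m)), p(2, 2)).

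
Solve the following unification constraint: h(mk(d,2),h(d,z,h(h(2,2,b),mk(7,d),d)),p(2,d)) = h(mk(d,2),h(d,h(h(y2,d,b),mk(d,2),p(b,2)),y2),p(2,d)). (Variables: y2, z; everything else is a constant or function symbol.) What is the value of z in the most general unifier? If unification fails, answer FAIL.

Decompose h/3: mk(d,2) = mk(d,2),  h(d,z,h(h(2,2,b),mk(7,d),d)) = h(d,h(h(y2,d,b),mk(d,2),p(b,2)),y2),  p(2,d) = p(2,d).
Delete trivial equation mk(d,2) = mk(d,2).
Decompose h/3: d = d,  z = h(h(y2,d,b),mk(d,2),p(b,2)),  h(h(2,2,b),mk(7,d),d) = y2.
Delete trivial equation d = d.
Bind z := h(h(y2,d,b),mk(d,2),p(b,2)); no other remaining equation mentions z.
Bind y2 := h(h(2,2,b),mk(7,d),d); no other remaining equation mentions y2. Substituting into the earlier binding gives z := h(h(h(h(2,2,b),mk(7,d),d),d,b),mk(d,2),p(b,2)).
Delete trivial equation p(2,d) = p(2,d).
MGU = { z := h(h(h(h(2,2,b),mk(7,d),d),d,b),mk(d,2),p(b,2)), y2 := h(h(2,2,b),mk(7,d),d) }, so z := h(h(h(h(2,2,b),mk(7,d),d),d,b),mk(d,2),p(b,2)).

h(h(h(h(2,2,b),mk(7,d),d),d,b),mk(d,2),p(b,2))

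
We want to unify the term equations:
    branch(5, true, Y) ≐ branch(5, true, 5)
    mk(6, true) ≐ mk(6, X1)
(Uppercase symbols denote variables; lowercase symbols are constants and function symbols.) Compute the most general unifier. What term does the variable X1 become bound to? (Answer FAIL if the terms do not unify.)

Decompose branch/3: 5 ≐ 5,  true ≐ true,  Y ≐ 5.
Delete trivial equation 5 ≐ 5.
Delete trivial equation true ≐ true.
Bind Y := 5; no other remaining equation mentions Y.
Decompose mk/2: 6 ≐ 6,  true ≐ X1.
Delete trivial equation 6 ≐ 6.
Bind X1 := true.
MGU = { Y := 5, X1 := true }, so X1 := true.

true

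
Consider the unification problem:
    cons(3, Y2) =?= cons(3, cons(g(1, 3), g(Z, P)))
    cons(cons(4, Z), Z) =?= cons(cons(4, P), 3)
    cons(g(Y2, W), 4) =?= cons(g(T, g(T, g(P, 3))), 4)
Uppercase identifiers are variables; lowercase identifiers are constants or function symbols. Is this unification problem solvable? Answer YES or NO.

YES

Decompose cons/2: 3 =?= 3,  Y2 =?= cons(g(1, 3), g(Z, P)).
Delete trivial equation 3 =?= 3.
Bind Y2 := cons(g(1, 3), g(Z, P)); substituting into the one remaining equation that mentions Y2 gives: cons(g(cons(g(1, 3), g(Z, P)), W), 4) =?= cons(g(T, g(T, g(P, 3))), 4).
Decompose cons/2: cons(4, Z) =?= cons(4, P),  Z =?= 3.
Decompose cons/2: 4 =?= 4,  Z =?= P.
Delete trivial equation 4 =?= 4.
Bind Z := P; substituting into the remaining equations gives: P =?= 3,  cons(g(cons(g(1, 3), g(P, P)), W), 4) =?= cons(g(T, g(T, g(P, 3))), 4). Substituting into the earlier binding gives Y2 := cons(g(1, 3), g(P, P)).
Bind P := 3; substituting into the remaining equation gives: cons(g(cons(g(1, 3), g(3, 3)), W), 4) =?= cons(g(T, g(T, g(3, 3))), 4). Substituting into the earlier bindings gives Y2 := cons(g(1, 3), g(3, 3)), Z := 3.
Decompose cons/2: g(cons(g(1, 3), g(3, 3)), W) =?= g(T, g(T, g(3, 3))),  4 =?= 4.
Decompose g/2: cons(g(1, 3), g(3, 3)) =?= T,  W =?= g(T, g(3, 3)).
Bind T := cons(g(1, 3), g(3, 3)); substituting into the one remaining equation that mentions T gives: W =?= g(cons(g(1, 3), g(3, 3)), g(3, 3)).
Bind W := g(cons(g(1, 3), g(3, 3)), g(3, 3)); no other remaining equation mentions W.
Delete trivial equation 4 =?= 4.
No equations remain and no clash or occurs-check failure arose, so a unifier exists.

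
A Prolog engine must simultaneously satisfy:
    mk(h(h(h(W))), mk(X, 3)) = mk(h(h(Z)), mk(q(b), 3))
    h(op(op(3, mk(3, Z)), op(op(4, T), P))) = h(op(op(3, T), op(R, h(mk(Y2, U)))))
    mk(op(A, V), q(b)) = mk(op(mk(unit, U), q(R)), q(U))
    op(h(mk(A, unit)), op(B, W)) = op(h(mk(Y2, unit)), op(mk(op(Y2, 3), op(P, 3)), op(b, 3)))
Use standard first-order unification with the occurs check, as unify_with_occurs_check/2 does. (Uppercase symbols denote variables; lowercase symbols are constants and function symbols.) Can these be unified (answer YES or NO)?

Decompose mk/2: h(h(h(W))) = h(h(Z)),  mk(X, 3) = mk(q(b), 3).
Decompose h/1: h(h(W)) = h(Z).
Decompose h/1: h(W) = Z.
Bind Z := h(W); substituting into the one remaining equation that mentions Z gives: h(op(op(3, mk(3, h(W))), op(op(4, T), P))) = h(op(op(3, T), op(R, h(mk(Y2, U))))).
Decompose mk/2: X = q(b),  3 = 3.
Bind X := q(b); no other remaining equation mentions X.
Delete trivial equation 3 = 3.
Decompose h/1: op(op(3, mk(3, h(W))), op(op(4, T), P)) = op(op(3, T), op(R, h(mk(Y2, U)))).
Decompose op/2: op(3, mk(3, h(W))) = op(3, T),  op(op(4, T), P) = op(R, h(mk(Y2, U))).
Decompose op/2: 3 = 3,  mk(3, h(W)) = T.
Delete trivial equation 3 = 3.
Bind T := mk(3, h(W)); substituting into the one remaining equation that mentions T gives: op(op(4, mk(3, h(W))), P) = op(R, h(mk(Y2, U))).
Decompose op/2: op(4, mk(3, h(W))) = R,  P = h(mk(Y2, U)).
Bind R := op(4, mk(3, h(W))); substituting into the one remaining equation that mentions R gives: mk(op(A, V), q(b)) = mk(op(mk(unit, U), q(op(4, mk(3, h(W))))), q(U)).
Bind P := h(mk(Y2, U)); substituting into the one remaining equation that mentions P gives: op(h(mk(A, unit)), op(B, W)) = op(h(mk(Y2, unit)), op(mk(op(Y2, 3), op(h(mk(Y2, U)), 3)), op(b, 3))).
Decompose mk/2: op(A, V) = op(mk(unit, U), q(op(4, mk(3, h(W))))),  q(b) = q(U).
Decompose op/2: A = mk(unit, U),  V = q(op(4, mk(3, h(W)))).
Bind A := mk(unit, U); substituting into the one remaining equation that mentions A gives: op(h(mk(mk(unit, U), unit)), op(B, W)) = op(h(mk(Y2, unit)), op(mk(op(Y2, 3), op(h(mk(Y2, U)), 3)), op(b, 3))).
Bind V := q(op(4, mk(3, h(W)))); no other remaining equation mentions V.
Decompose q/1: b = U.
Bind U := b; substituting into the remaining equation gives: op(h(mk(mk(unit, b), unit)), op(B, W)) = op(h(mk(Y2, unit)), op(mk(op(Y2, 3), op(h(mk(Y2, b)), 3)), op(b, 3))). Substituting into the earlier bindings gives P := h(mk(Y2, b)), A := mk(unit, b).
Decompose op/2: h(mk(mk(unit, b), unit)) = h(mk(Y2, unit)),  op(B, W) = op(mk(op(Y2, 3), op(h(mk(Y2, b)), 3)), op(b, 3)).
Decompose h/1: mk(mk(unit, b), unit) = mk(Y2, unit).
Decompose mk/2: mk(unit, b) = Y2,  unit = unit.
Bind Y2 := mk(unit, b); substituting into the one remaining equation that mentions Y2 gives: op(B, W) = op(mk(op(mk(unit, b), 3), op(h(mk(mk(unit, b), b)), 3)), op(b, 3)). Substituting into the earlier binding gives P := h(mk(mk(unit, b), b)).
Delete trivial equation unit = unit.
Decompose op/2: B = mk(op(mk(unit, b), 3), op(h(mk(mk(unit, b), b)), 3)),  W = op(b, 3).
Bind B := mk(op(mk(unit, b), 3), op(h(mk(mk(unit, b), b)), 3)); no other remaining equation mentions B.
Bind W := op(b, 3). Substituting into the earlier bindings gives Z := h(op(b, 3)), T := mk(3, h(op(b, 3))), R := op(4, mk(3, h(op(b, 3)))), V := q(op(4, mk(3, h(op(b, 3))))).
No equations remain and no clash or occurs-check failure arose, so a unifier exists.

YES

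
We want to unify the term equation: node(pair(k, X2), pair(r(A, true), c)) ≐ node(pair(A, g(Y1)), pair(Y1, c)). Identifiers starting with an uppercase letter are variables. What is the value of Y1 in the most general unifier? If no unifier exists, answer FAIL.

r(k, true)

Decompose node/2: pair(k, X2) ≐ pair(A, g(Y1)),  pair(r(A, true), c) ≐ pair(Y1, c).
Decompose pair/2: k ≐ A,  X2 ≐ g(Y1).
Bind A := k; substituting into the one remaining equation that mentions A gives: pair(r(k, true), c) ≐ pair(Y1, c).
Bind X2 := g(Y1); no other remaining equation mentions X2.
Decompose pair/2: r(k, true) ≐ Y1,  c ≐ c.
Bind Y1 := r(k, true); no other remaining equation mentions Y1. Substituting into the earlier binding gives X2 := g(r(k, true)).
Delete trivial equation c ≐ c.
MGU = { A -> k, X2 -> g(r(k, true)), Y1 -> r(k, true) }, so Y1 -> r(k, true).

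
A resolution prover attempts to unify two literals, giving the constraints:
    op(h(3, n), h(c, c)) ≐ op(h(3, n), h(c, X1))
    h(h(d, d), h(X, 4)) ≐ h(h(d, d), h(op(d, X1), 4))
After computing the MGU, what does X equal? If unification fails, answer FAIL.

op(d, c)

Decompose op/2: h(3, n) ≐ h(3, n),  h(c, c) ≐ h(c, X1).
Delete trivial equation h(3, n) ≐ h(3, n).
Decompose h/2: c ≐ c,  c ≐ X1.
Delete trivial equation c ≐ c.
Bind X1 := c; substituting into the remaining equation gives: h(h(d, d), h(X, 4)) ≐ h(h(d, d), h(op(d, c), 4)).
Decompose h/2: h(d, d) ≐ h(d, d),  h(X, 4) ≐ h(op(d, c), 4).
Delete trivial equation h(d, d) ≐ h(d, d).
Decompose h/2: X ≐ op(d, c),  4 ≐ 4.
Bind X := op(d, c); no other remaining equation mentions X.
Delete trivial equation 4 ≐ 4.
MGU = { X1 -> c, X -> op(d, c) }, so X -> op(d, c).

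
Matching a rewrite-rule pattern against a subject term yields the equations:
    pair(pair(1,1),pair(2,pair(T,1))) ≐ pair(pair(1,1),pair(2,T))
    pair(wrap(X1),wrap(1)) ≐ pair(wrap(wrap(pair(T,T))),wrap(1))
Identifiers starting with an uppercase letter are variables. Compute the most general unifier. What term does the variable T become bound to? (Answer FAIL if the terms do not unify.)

Decompose pair/2: pair(1,1) ≐ pair(1,1),  pair(2,pair(T,1)) ≐ pair(2,T).
Delete trivial equation pair(1,1) ≐ pair(1,1).
Decompose pair/2: 2 ≐ 2,  pair(T,1) ≐ T.
Delete trivial equation 2 ≐ 2.
Occurs check fails: T occurs in pair(T,1); the equation T ≐ pair(T,1) has no finite solution.

FAIL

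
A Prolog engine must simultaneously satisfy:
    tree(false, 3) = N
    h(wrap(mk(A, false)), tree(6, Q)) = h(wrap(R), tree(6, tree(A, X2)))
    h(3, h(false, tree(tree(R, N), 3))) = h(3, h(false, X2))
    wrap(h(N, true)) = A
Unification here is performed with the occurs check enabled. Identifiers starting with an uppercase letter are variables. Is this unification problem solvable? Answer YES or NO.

YES

Bind N := tree(false, 3); substituting into the 2 remaining equations that mention N gives: h(3, h(false, tree(tree(R, tree(false, 3)), 3))) = h(3, h(false, X2)),  wrap(h(tree(false, 3), true)) = A.
Decompose h/2: wrap(mk(A, false)) = wrap(R),  tree(6, Q) = tree(6, tree(A, X2)).
Decompose wrap/1: mk(A, false) = R.
Bind R := mk(A, false); substituting into the one remaining equation that mentions R gives: h(3, h(false, tree(tree(mk(A, false), tree(false, 3)), 3))) = h(3, h(false, X2)).
Decompose tree/2: 6 = 6,  Q = tree(A, X2).
Delete trivial equation 6 = 6.
Bind Q := tree(A, X2); no other remaining equation mentions Q.
Decompose h/2: 3 = 3,  h(false, tree(tree(mk(A, false), tree(false, 3)), 3)) = h(false, X2).
Delete trivial equation 3 = 3.
Decompose h/2: false = false,  tree(tree(mk(A, false), tree(false, 3)), 3) = X2.
Delete trivial equation false = false.
Bind X2 := tree(tree(mk(A, false), tree(false, 3)), 3); no other remaining equation mentions X2. Substituting into the earlier binding gives Q := tree(A, tree(tree(mk(A, false), tree(false, 3)), 3)).
Bind A := wrap(h(tree(false, 3), true)). Substituting into the earlier bindings gives R := mk(wrap(h(tree(false, 3), true)), false), Q := tree(wrap(h(tree(false, 3), true)), tree(tree(mk(wrap(h(tree(false, 3), true)), false), tree(false, 3)), 3)), X2 := tree(tree(mk(wrap(h(tree(false, 3), true)), false), tree(false, 3)), 3).
No equations remain and no clash or occurs-check failure arose, so a unifier exists.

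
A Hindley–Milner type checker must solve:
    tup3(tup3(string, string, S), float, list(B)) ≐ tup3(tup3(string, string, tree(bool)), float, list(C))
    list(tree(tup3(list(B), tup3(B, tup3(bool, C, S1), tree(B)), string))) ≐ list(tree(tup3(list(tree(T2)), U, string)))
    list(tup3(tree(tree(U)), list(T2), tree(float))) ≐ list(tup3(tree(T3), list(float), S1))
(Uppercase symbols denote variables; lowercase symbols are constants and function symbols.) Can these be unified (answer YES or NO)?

Decompose tup3/3: tup3(string, string, S) ≐ tup3(string, string, tree(bool)),  float ≐ float,  list(B) ≐ list(C).
Decompose tup3/3: string ≐ string,  string ≐ string,  S ≐ tree(bool).
Delete trivial equation string ≐ string.
Delete trivial equation string ≐ string.
Bind S := tree(bool); no other remaining equation mentions S.
Delete trivial equation float ≐ float.
Decompose list/1: B ≐ C.
Bind B := C; substituting into the one remaining equation that mentions B gives: list(tree(tup3(list(C), tup3(C, tup3(bool, C, S1), tree(C)), string))) ≐ list(tree(tup3(list(tree(T2)), U, string))).
Decompose list/1: tree(tup3(list(C), tup3(C, tup3(bool, C, S1), tree(C)), string)) ≐ tree(tup3(list(tree(T2)), U, string)).
Decompose tree/1: tup3(list(C), tup3(C, tup3(bool, C, S1), tree(C)), string) ≐ tup3(list(tree(T2)), U, string).
Decompose tup3/3: list(C) ≐ list(tree(T2)),  tup3(C, tup3(bool, C, S1), tree(C)) ≐ U,  string ≐ string.
Decompose list/1: C ≐ tree(T2).
Bind C := tree(T2); substituting into the one remaining equation that mentions C gives: tup3(tree(T2), tup3(bool, tree(T2), S1), tree(tree(T2))) ≐ U. Substituting into the earlier binding gives B := tree(T2).
Bind U := tup3(tree(T2), tup3(bool, tree(T2), S1), tree(tree(T2))); substituting into the one remaining equation that mentions U gives: list(tup3(tree(tree(tup3(tree(T2), tup3(bool, tree(T2), S1), tree(tree(T2))))), list(T2), tree(float))) ≐ list(tup3(tree(T3), list(float), S1)).
Delete trivial equation string ≐ string.
Decompose list/1: tup3(tree(tree(tup3(tree(T2), tup3(bool, tree(T2), S1), tree(tree(T2))))), list(T2), tree(float)) ≐ tup3(tree(T3), list(float), S1).
Decompose tup3/3: tree(tree(tup3(tree(T2), tup3(bool, tree(T2), S1), tree(tree(T2))))) ≐ tree(T3),  list(T2) ≐ list(float),  tree(float) ≐ S1.
Decompose tree/1: tree(tup3(tree(T2), tup3(bool, tree(T2), S1), tree(tree(T2)))) ≐ T3.
Bind T3 := tree(tup3(tree(T2), tup3(bool, tree(T2), S1), tree(tree(T2)))); no other remaining equation mentions T3.
Decompose list/1: T2 ≐ float.
Bind T2 := float; no other remaining equation mentions T2. Substituting into the earlier bindings gives B := tree(float), C := tree(float), U := tup3(tree(float), tup3(bool, tree(float), S1), tree(tree(float))), T3 := tree(tup3(tree(float), tup3(bool, tree(float), S1), tree(tree(float)))).
Bind S1 := tree(float). Substituting into the earlier bindings gives U := tup3(tree(float), tup3(bool, tree(float), tree(float)), tree(tree(float))), T3 := tree(tup3(tree(float), tup3(bool, tree(float), tree(float)), tree(tree(float)))).
No equations remain and no clash or occurs-check failure arose, so a unifier exists.

YES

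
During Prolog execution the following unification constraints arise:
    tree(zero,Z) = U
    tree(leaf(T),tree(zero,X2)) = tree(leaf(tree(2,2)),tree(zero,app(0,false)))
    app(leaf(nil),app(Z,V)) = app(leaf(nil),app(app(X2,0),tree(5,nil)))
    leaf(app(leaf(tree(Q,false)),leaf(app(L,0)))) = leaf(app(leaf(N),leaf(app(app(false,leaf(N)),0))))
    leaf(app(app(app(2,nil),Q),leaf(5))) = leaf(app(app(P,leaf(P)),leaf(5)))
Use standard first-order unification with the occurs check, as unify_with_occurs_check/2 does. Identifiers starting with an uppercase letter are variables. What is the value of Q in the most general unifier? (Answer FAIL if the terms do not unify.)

leaf(app(2,nil))

Bind U := tree(zero,Z); no other remaining equation mentions U.
Decompose tree/2: leaf(T) = leaf(tree(2,2)),  tree(zero,X2) = tree(zero,app(0,false)).
Decompose leaf/1: T = tree(2,2).
Bind T := tree(2,2); no other remaining equation mentions T.
Decompose tree/2: zero = zero,  X2 = app(0,false).
Delete trivial equation zero = zero.
Bind X2 := app(0,false); substituting into the one remaining equation that mentions X2 gives: app(leaf(nil),app(Z,V)) = app(leaf(nil),app(app(app(0,false),0),tree(5,nil))).
Decompose app/2: leaf(nil) = leaf(nil),  app(Z,V) = app(app(app(0,false),0),tree(5,nil)).
Delete trivial equation leaf(nil) = leaf(nil).
Decompose app/2: Z = app(app(0,false),0),  V = tree(5,nil).
Bind Z := app(app(0,false),0); no other remaining equation mentions Z. Substituting into the earlier binding gives U := tree(zero,app(app(0,false),0)).
Bind V := tree(5,nil); no other remaining equation mentions V.
Decompose leaf/1: app(leaf(tree(Q,false)),leaf(app(L,0))) = app(leaf(N),leaf(app(app(false,leaf(N)),0))).
Decompose app/2: leaf(tree(Q,false)) = leaf(N),  leaf(app(L,0)) = leaf(app(app(false,leaf(N)),0)).
Decompose leaf/1: tree(Q,false) = N.
Bind N := tree(Q,false); substituting into the one remaining equation that mentions N gives: leaf(app(L,0)) = leaf(app(app(false,leaf(tree(Q,false))),0)).
Decompose leaf/1: app(L,0) = app(app(false,leaf(tree(Q,false))),0).
Decompose app/2: L = app(false,leaf(tree(Q,false))),  0 = 0.
Bind L := app(false,leaf(tree(Q,false))); no other remaining equation mentions L.
Delete trivial equation 0 = 0.
Decompose leaf/1: app(app(app(2,nil),Q),leaf(5)) = app(app(P,leaf(P)),leaf(5)).
Decompose app/2: app(app(2,nil),Q) = app(P,leaf(P)),  leaf(5) = leaf(5).
Decompose app/2: app(2,nil) = P,  Q = leaf(P).
Bind P := app(2,nil); substituting into the one remaining equation that mentions P gives: Q = leaf(app(2,nil)).
Bind Q := leaf(app(2,nil)); no other remaining equation mentions Q. Substituting into the earlier bindings gives N := tree(leaf(app(2,nil)),false), L := app(false,leaf(tree(leaf(app(2,nil)),false))).
Delete trivial equation leaf(5) = leaf(5).
MGU = { U -> tree(zero,app(app(0,false),0)), T -> tree(2,2), X2 -> app(0,false), Z -> app(app(0,false),0), V -> tree(5,nil), N -> tree(leaf(app(2,nil)),false), L -> app(false,leaf(tree(leaf(app(2,nil)),false))), P -> app(2,nil), Q -> leaf(app(2,nil)) }, so Q -> leaf(app(2,nil)).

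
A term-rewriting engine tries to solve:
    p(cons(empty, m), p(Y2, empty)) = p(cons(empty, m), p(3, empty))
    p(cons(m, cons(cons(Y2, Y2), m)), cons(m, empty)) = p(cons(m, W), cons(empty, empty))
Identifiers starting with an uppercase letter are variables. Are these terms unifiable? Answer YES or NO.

NO

Decompose p/2: cons(empty, m) = cons(empty, m),  p(Y2, empty) = p(3, empty).
Delete trivial equation cons(empty, m) = cons(empty, m).
Decompose p/2: Y2 = 3,  empty = empty.
Bind Y2 := 3; substituting into the one remaining equation that mentions Y2 gives: p(cons(m, cons(cons(3, 3), m)), cons(m, empty)) = p(cons(m, W), cons(empty, empty)).
Delete trivial equation empty = empty.
Decompose p/2: cons(m, cons(cons(3, 3), m)) = cons(m, W),  cons(m, empty) = cons(empty, empty).
Decompose cons/2: m = m,  cons(cons(3, 3), m) = W.
Delete trivial equation m = m.
Bind W := cons(cons(3, 3), m); no other remaining equation mentions W.
Decompose cons/2: m = empty,  empty = empty.
Clash: constants m and empty differ; no unifier exists.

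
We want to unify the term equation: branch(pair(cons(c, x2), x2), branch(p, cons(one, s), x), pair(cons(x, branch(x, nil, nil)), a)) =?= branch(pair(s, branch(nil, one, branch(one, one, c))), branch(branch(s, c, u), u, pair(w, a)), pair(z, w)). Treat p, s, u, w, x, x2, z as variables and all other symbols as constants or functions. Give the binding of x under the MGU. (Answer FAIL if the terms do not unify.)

Decompose branch/3: pair(cons(c, x2), x2) =?= pair(s, branch(nil, one, branch(one, one, c))),  branch(p, cons(one, s), x) =?= branch(branch(s, c, u), u, pair(w, a)),  pair(cons(x, branch(x, nil, nil)), a) =?= pair(z, w).
Decompose pair/2: cons(c, x2) =?= s,  x2 =?= branch(nil, one, branch(one, one, c)).
Bind s := cons(c, x2); substituting into the one remaining equation that mentions s gives: branch(p, cons(one, cons(c, x2)), x) =?= branch(branch(cons(c, x2), c, u), u, pair(w, a)).
Bind x2 := branch(nil, one, branch(one, one, c)); substituting into the one remaining equation that mentions x2 gives: branch(p, cons(one, cons(c, branch(nil, one, branch(one, one, c)))), x) =?= branch(branch(cons(c, branch(nil, one, branch(one, one, c))), c, u), u, pair(w, a)). Substituting into the earlier binding gives s := cons(c, branch(nil, one, branch(one, one, c))).
Decompose branch/3: p =?= branch(cons(c, branch(nil, one, branch(one, one, c))), c, u),  cons(one, cons(c, branch(nil, one, branch(one, one, c)))) =?= u,  x =?= pair(w, a).
Bind p := branch(cons(c, branch(nil, one, branch(one, one, c))), c, u); no other remaining equation mentions p.
Bind u := cons(one, cons(c, branch(nil, one, branch(one, one, c)))); no other remaining equation mentions u. Substituting into the earlier binding gives p := branch(cons(c, branch(nil, one, branch(one, one, c))), c, cons(one, cons(c, branch(nil, one, branch(one, one, c))))).
Bind x := pair(w, a); substituting into the remaining equation gives: pair(cons(pair(w, a), branch(pair(w, a), nil, nil)), a) =?= pair(z, w).
Decompose pair/2: cons(pair(w, a), branch(pair(w, a), nil, nil)) =?= z,  a =?= w.
Bind z := cons(pair(w, a), branch(pair(w, a), nil, nil)); no other remaining equation mentions z.
Bind w := a. Substituting into the earlier bindings gives x := pair(a, a), z := cons(pair(a, a), branch(pair(a, a), nil, nil)).
MGU = { s := cons(c, branch(nil, one, branch(one, one, c))), x2 := branch(nil, one, branch(one, one, c)), p := branch(cons(c, branch(nil, one, branch(one, one, c))), c, cons(one, cons(c, branch(nil, one, branch(one, one, c))))), u := cons(one, cons(c, branch(nil, one, branch(one, one, c)))), x := pair(a, a), z := cons(pair(a, a), branch(pair(a, a), nil, nil)), w := a }, so x := pair(a, a).

pair(a, a)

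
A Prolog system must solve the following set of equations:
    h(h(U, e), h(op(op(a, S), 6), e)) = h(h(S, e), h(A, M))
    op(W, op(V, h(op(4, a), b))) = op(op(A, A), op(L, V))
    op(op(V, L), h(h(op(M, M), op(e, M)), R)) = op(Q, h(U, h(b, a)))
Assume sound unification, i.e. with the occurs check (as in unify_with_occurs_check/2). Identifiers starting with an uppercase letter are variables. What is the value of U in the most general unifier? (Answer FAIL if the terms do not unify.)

Decompose h/2: h(U, e) = h(S, e),  h(op(op(a, S), 6), e) = h(A, M).
Decompose h/2: U = S,  e = e.
Bind U := S; substituting into the one remaining equation that mentions U gives: op(op(V, L), h(h(op(M, M), op(e, M)), R)) = op(Q, h(S, h(b, a))).
Delete trivial equation e = e.
Decompose h/2: op(op(a, S), 6) = A,  e = M.
Bind A := op(op(a, S), 6); substituting into the one remaining equation that mentions A gives: op(W, op(V, h(op(4, a), b))) = op(op(op(op(a, S), 6), op(op(a, S), 6)), op(L, V)).
Bind M := e; substituting into the one remaining equation that mentions M gives: op(op(V, L), h(h(op(e, e), op(e, e)), R)) = op(Q, h(S, h(b, a))).
Decompose op/2: W = op(op(op(a, S), 6), op(op(a, S), 6)),  op(V, h(op(4, a), b)) = op(L, V).
Bind W := op(op(op(a, S), 6), op(op(a, S), 6)); no other remaining equation mentions W.
Decompose op/2: V = L,  h(op(4, a), b) = V.
Bind V := L; substituting into the remaining equations gives: h(op(4, a), b) = L,  op(op(L, L), h(h(op(e, e), op(e, e)), R)) = op(Q, h(S, h(b, a))).
Bind L := h(op(4, a), b); substituting into the remaining equation gives: op(op(h(op(4, a), b), h(op(4, a), b)), h(h(op(e, e), op(e, e)), R)) = op(Q, h(S, h(b, a))). Substituting into the earlier binding gives V := h(op(4, a), b).
Decompose op/2: op(h(op(4, a), b), h(op(4, a), b)) = Q,  h(h(op(e, e), op(e, e)), R) = h(S, h(b, a)).
Bind Q := op(h(op(4, a), b), h(op(4, a), b)); no other remaining equation mentions Q.
Decompose h/2: h(op(e, e), op(e, e)) = S,  R = h(b, a).
Bind S := h(op(e, e), op(e, e)); no other remaining equation mentions S. Substituting into the earlier bindings gives U := h(op(e, e), op(e, e)), A := op(op(a, h(op(e, e), op(e, e))), 6), W := op(op(op(a, h(op(e, e), op(e, e))), 6), op(op(a, h(op(e, e), op(e, e))), 6)).
Bind R := h(b, a).
MGU = { U = h(op(e, e), op(e, e)), A = op(op(a, h(op(e, e), op(e, e))), 6), M = e, W = op(op(op(a, h(op(e, e), op(e, e))), 6), op(op(a, h(op(e, e), op(e, e))), 6)), V = h(op(4, a), b), L = h(op(4, a), b), Q = op(h(op(4, a), b), h(op(4, a), b)), S = h(op(e, e), op(e, e)), R = h(b, a) }, so U = h(op(e, e), op(e, e)).

h(op(e, e), op(e, e))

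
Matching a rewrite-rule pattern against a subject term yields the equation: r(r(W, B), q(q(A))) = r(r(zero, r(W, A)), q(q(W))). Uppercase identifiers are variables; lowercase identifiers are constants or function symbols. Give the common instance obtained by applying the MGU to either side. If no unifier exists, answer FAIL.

r(r(zero, r(zero, zero)), q(q(zero)))

Decompose r/2: r(W, B) = r(zero, r(W, A)),  q(q(A)) = q(q(W)).
Decompose r/2: W = zero,  B = r(W, A).
Bind W := zero; substituting into the remaining equations gives: B = r(zero, A),  q(q(A)) = q(q(zero)).
Bind B := r(zero, A); no other remaining equation mentions B.
Decompose q/1: q(A) = q(zero).
Decompose q/1: A = zero.
Bind A := zero. Substituting into the earlier binding gives B := r(zero, zero).
Applying the MGU to either side gives r(r(zero, r(zero, zero)), q(q(zero))).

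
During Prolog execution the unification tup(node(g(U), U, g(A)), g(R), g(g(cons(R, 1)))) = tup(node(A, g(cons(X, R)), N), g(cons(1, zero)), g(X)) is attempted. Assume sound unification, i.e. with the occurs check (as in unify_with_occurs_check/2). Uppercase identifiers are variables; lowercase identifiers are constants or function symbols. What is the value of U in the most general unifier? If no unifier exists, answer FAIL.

g(cons(g(cons(cons(1, zero), 1)), cons(1, zero)))

Decompose tup/3: node(g(U), U, g(A)) = node(A, g(cons(X, R)), N),  g(R) = g(cons(1, zero)),  g(g(cons(R, 1))) = g(X).
Decompose node/3: g(U) = A,  U = g(cons(X, R)),  g(A) = N.
Bind A := g(U); substituting into the one remaining equation that mentions A gives: g(g(U)) = N.
Bind U := g(cons(X, R)); substituting into the one remaining equation that mentions U gives: g(g(g(cons(X, R)))) = N. Substituting into the earlier binding gives A := g(g(cons(X, R))).
Bind N := g(g(g(cons(X, R)))); no other remaining equation mentions N.
Decompose g/1: R = cons(1, zero).
Bind R := cons(1, zero); substituting into the remaining equation gives: g(g(cons(cons(1, zero), 1))) = g(X). Substituting into the earlier bindings gives A := g(g(cons(X, cons(1, zero)))), U := g(cons(X, cons(1, zero))), N := g(g(g(cons(X, cons(1, zero))))).
Decompose g/1: g(cons(cons(1, zero), 1)) = X.
Bind X := g(cons(cons(1, zero), 1)). Substituting into the earlier bindings gives A := g(g(cons(g(cons(cons(1, zero), 1)), cons(1, zero)))), U := g(cons(g(cons(cons(1, zero), 1)), cons(1, zero))), N := g(g(g(cons(g(cons(cons(1, zero), 1)), cons(1, zero))))).
MGU = { A = g(g(cons(g(cons(cons(1, zero), 1)), cons(1, zero)))), U = g(cons(g(cons(cons(1, zero), 1)), cons(1, zero))), N = g(g(g(cons(g(cons(cons(1, zero), 1)), cons(1, zero))))), R = cons(1, zero), X = g(cons(cons(1, zero), 1)) }, so U = g(cons(g(cons(cons(1, zero), 1)), cons(1, zero))).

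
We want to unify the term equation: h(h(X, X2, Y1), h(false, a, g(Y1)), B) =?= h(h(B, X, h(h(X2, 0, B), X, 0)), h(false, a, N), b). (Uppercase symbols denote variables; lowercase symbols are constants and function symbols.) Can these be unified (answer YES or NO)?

YES

Decompose h/3: h(X, X2, Y1) =?= h(B, X, h(h(X2, 0, B), X, 0)),  h(false, a, g(Y1)) =?= h(false, a, N),  B =?= b.
Decompose h/3: X =?= B,  X2 =?= X,  Y1 =?= h(h(X2, 0, B), X, 0).
Bind X := B; substituting into the 2 remaining equations that mention X gives: X2 =?= B,  Y1 =?= h(h(X2, 0, B), B, 0).
Bind X2 := B; substituting into the one remaining equation that mentions X2 gives: Y1 =?= h(h(B, 0, B), B, 0).
Bind Y1 := h(h(B, 0, B), B, 0); substituting into the one remaining equation that mentions Y1 gives: h(false, a, g(h(h(B, 0, B), B, 0))) =?= h(false, a, N).
Decompose h/3: false =?= false,  a =?= a,  g(h(h(B, 0, B), B, 0)) =?= N.
Delete trivial equation false =?= false.
Delete trivial equation a =?= a.
Bind N := g(h(h(B, 0, B), B, 0)); no other remaining equation mentions N.
Bind B := b. Substituting into the earlier bindings gives X := b, X2 := b, Y1 := h(h(b, 0, b), b, 0), N := g(h(h(b, 0, b), b, 0)).
No equations remain and no clash or occurs-check failure arose, so a unifier exists.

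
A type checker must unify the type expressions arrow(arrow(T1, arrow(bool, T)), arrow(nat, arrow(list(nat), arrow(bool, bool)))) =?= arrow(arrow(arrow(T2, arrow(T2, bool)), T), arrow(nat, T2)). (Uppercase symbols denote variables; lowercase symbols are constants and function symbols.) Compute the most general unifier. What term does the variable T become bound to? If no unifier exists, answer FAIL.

Decompose arrow/2: arrow(T1, arrow(bool, T)) =?= arrow(arrow(T2, arrow(T2, bool)), T),  arrow(nat, arrow(list(nat), arrow(bool, bool))) =?= arrow(nat, T2).
Decompose arrow/2: T1 =?= arrow(T2, arrow(T2, bool)),  arrow(bool, T) =?= T.
Bind T1 := arrow(T2, arrow(T2, bool)); no other remaining equation mentions T1.
Occurs check fails: T occurs in arrow(bool, T); the equation T =?= arrow(bool, T) has no finite solution.

FAIL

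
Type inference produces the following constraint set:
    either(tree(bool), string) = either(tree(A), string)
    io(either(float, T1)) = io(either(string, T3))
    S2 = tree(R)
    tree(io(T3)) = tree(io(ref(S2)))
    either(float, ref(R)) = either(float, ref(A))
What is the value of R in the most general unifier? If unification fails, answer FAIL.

FAIL

Decompose either/2: tree(bool) = tree(A),  string = string.
Decompose tree/1: bool = A.
Bind A := bool; substituting into the one remaining equation that mentions A gives: either(float, ref(R)) = either(float, ref(bool)).
Delete trivial equation string = string.
Decompose io/1: either(float, T1) = either(string, T3).
Decompose either/2: float = string,  T1 = T3.
Clash: constants float and string differ; no unifier exists.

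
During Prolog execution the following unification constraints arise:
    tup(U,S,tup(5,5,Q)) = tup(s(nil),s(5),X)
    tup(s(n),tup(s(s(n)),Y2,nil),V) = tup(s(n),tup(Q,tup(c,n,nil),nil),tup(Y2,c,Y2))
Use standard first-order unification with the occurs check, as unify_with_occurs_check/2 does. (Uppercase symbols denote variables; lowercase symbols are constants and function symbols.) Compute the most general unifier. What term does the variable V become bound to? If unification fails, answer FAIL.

tup(tup(c,n,nil),c,tup(c,n,nil))

Decompose tup/3: U = s(nil),  S = s(5),  tup(5,5,Q) = X.
Bind U := s(nil); no other remaining equation mentions U.
Bind S := s(5); no other remaining equation mentions S.
Bind X := tup(5,5,Q); no other remaining equation mentions X.
Decompose tup/3: s(n) = s(n),  tup(s(s(n)),Y2,nil) = tup(Q,tup(c,n,nil),nil),  V = tup(Y2,c,Y2).
Delete trivial equation s(n) = s(n).
Decompose tup/3: s(s(n)) = Q,  Y2 = tup(c,n,nil),  nil = nil.
Bind Q := s(s(n)); no other remaining equation mentions Q. Substituting into the earlier binding gives X := tup(5,5,s(s(n))).
Bind Y2 := tup(c,n,nil); substituting into the one remaining equation that mentions Y2 gives: V = tup(tup(c,n,nil),c,tup(c,n,nil)).
Delete trivial equation nil = nil.
Bind V := tup(tup(c,n,nil),c,tup(c,n,nil)).
MGU = { U = s(nil), S = s(5), X = tup(5,5,s(s(n))), Q = s(s(n)), Y2 = tup(c,n,nil), V = tup(tup(c,n,nil),c,tup(c,n,nil)) }, so V = tup(tup(c,n,nil),c,tup(c,n,nil)).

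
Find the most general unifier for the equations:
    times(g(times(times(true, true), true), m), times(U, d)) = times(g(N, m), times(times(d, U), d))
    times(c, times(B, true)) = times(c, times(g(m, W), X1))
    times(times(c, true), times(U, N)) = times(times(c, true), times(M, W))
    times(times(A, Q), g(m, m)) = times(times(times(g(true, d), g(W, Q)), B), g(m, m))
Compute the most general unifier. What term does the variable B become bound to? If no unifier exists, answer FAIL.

FAIL

Decompose times/2: g(times(times(true, true), true), m) = g(N, m),  times(U, d) = times(times(d, U), d).
Decompose g/2: times(times(true, true), true) = N,  m = m.
Bind N := times(times(true, true), true); substituting into the one remaining equation that mentions N gives: times(times(c, true), times(U, times(times(true, true), true))) = times(times(c, true), times(M, W)).
Delete trivial equation m = m.
Decompose times/2: U = times(d, U),  d = d.
Occurs check fails: U occurs in times(d, U); the equation U = times(d, U) has no finite solution.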